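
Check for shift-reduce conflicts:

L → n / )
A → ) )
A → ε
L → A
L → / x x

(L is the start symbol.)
A shift-reduce conflict occurs when an LR(0) state has both:
  - a complete (reduce) item [A → α .] (dot at the end), and
  - a shift item [B → β . c γ] (dot before a terminal).

Augment with L' → L and build the canonical LR(0) collection (I0 = CLOSURE({[L' → . L]}), then GOTO on every symbol after a dot until no new states appear). It has 11 states:
  I0: { [A → . ) )], [A → .], [L → . / x x], [L → . A], [L → . n / )], [L' → . L] }  — shift, reduce
  I1: { [A → ) . )] }  — shift
  I2: { [L → / . x x] }  — shift
  I3: { [L → A .] }  — reduce
  I4: { [L' → L .] }  — accept
  I5: { [L → n . / )] }  — shift
  I6: { [L → n / . )] }  — shift
  I7: { [L → n / ) .] }  — reduce
  I8: { [L → / x . x] }  — shift
  I9: { [L → / x x .] }  — reduce
  I10: { [A → ) ) .] }  — reduce

I0 contains reduce item [A → .] and shift items [A → . ) )], [L → . / x x], [L → . n / )] — shift-reduce conflict.

Answer: Yes — I0: [A → .] vs [A → . ) )]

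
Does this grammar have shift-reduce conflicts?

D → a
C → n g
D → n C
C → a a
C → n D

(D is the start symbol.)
No shift-reduce conflicts

A shift-reduce conflict occurs when an LR(0) state has both:
  - a complete (reduce) item [A → α .] (dot at the end), and
  - a shift item [B → β . c γ] (dot before a terminal).

Augment with D' → D and build the canonical LR(0) collection (I0 = CLOSURE({[D' → . D]}), then GOTO on every symbol after a dot until no new states appear). It has 10 states:
  I0: { [D → . a], [D → . n C], [D' → . D] }  — shift
  I1: { [D' → D .] }  — accept
  I2: { [D → a .] }  — reduce
  I3: { [C → . a a], [C → . n D], [C → . n g], [D → n . C] }  — shift
  I4: { [D → n C .] }  — reduce
  I5: { [C → a . a] }  — shift
  I6: { [C → n . D], [C → n . g], [D → . a], [D → . n C] }  — shift
  I7: { [C → n D .] }  — reduce
  I8: { [C → n g .] }  — reduce
  I9: { [C → a a .] }  — reduce

No state contains both a complete item and a shift item.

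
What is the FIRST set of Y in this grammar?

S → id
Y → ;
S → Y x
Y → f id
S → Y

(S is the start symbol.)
From Y → ;:
  - ';' is a terminal: add ';' and stop
From Y → f id:
  - f is a terminal: add 'f' and stop

Collecting: FIRST(Y) = { ';', 'f' }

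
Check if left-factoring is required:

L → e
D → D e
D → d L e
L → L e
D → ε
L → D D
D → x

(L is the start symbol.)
No, left-factoring is not needed

Left-factoring is needed when two productions for the same non-terminal
share a common prefix on the right-hand side.

Productions for L:
  L → e
  L → L e
  L → D D
Productions for D:
  D → D e
  D → d L e
  D → ε
  D → x

No common prefixes found.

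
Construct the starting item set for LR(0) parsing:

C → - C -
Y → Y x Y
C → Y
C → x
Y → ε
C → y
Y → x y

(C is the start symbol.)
First, augment the grammar with C' → C
I₀ = CLOSURE({ [C' → . C] }):
  [C' → . C] has the dot before C: add [C → . - C -], [C → . Y], [C → . x], [C → . y]
  [C → . Y] has the dot before Y: add [Y → . Y x Y], [Y → .], [Y → . x y]
No further items can be added.

I₀ = { [C → . - C -], [C → . Y], [C → . x], [C → . y], [C' → . C], [Y → . Y x Y], [Y → . x y], [Y → .] }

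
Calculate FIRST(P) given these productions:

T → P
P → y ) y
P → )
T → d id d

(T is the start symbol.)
To compute FIRST(P), examine every production with P on the left-hand side, reading each right-hand side left to right until a non-nullable symbol is reached.

From P → y ) y:
  - y is a terminal: add 'y' and stop
From P → ):
  - ')' is a terminal: add ')' and stop

Collecting: FIRST(P) = { ')', 'y' }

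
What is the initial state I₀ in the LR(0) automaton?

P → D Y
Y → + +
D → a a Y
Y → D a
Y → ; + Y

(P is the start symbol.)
{ [D → . a a Y], [P → . D Y], [P' → . P] }

First, augment the grammar with P' → P
I₀ = CLOSURE({ [P' → . P] }):
  [P' → . P] has the dot before P: add [P → . D Y]
  [P → . D Y] has the dot before D: add [D → . a a Y]
No further items can be added.

I₀ = { [D → . a a Y], [P → . D Y], [P' → . P] }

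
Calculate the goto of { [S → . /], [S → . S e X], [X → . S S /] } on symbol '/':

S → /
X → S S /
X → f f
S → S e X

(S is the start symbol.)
GOTO(I, '/') = CLOSURE({ [A → αX.β] : [A → α.Xβ] ∈ I, X = '/' })

Items with dot before '/', with the dot advanced:
  [S → . /] → [S → / .]
Closure adds nothing (no advanced item has the dot before a non-terminal).

GOTO = { [S → / .] }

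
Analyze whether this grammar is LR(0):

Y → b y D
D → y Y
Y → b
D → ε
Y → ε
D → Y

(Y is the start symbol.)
A grammar is LR(0) if no state in the canonical LR(0) collection has:
  - both a shift item (dot before a terminal) and a complete item (shift-reduce conflict), or
  - two or more complete items (reduce-reduce conflict; the accept item [Y' → Y .] counts as a complete item here).

Augment with Y' → Y and build the canonical LR(0) collection (I0 = CLOSURE({[Y' → . Y]}), then GOTO on every symbol after a dot until no new states appear). It has 8 states:
  I0: { [Y → . b y D], [Y → . b], [Y → .], [Y' → . Y] }  — shift, reduce
  I1: { [Y' → Y .] }  — accept
  I2: { [Y → b . y D], [Y → b .] }  — shift, reduce
  I3: { [D → . Y], [D → . y Y], [D → .], [Y → . b y D], [Y → . b], [Y → .], [Y → b y . D] }  — shift, 2 reduces
  I4: { [Y → b y D .] }  — reduce
  I5: { [D → Y .] }  — reduce
  I6: { [D → y . Y], [Y → . b y D], [Y → . b], [Y → .] }  — shift, reduce
  I7: { [D → y Y .] }  — reduce

Conflict in state I0:
  Shift-reduce conflict between [Y → .] and [Y → . b]
So the grammar is NOT LR(0).

Answer: No. Shift-reduce conflict between [Y → .] and [Y → . b]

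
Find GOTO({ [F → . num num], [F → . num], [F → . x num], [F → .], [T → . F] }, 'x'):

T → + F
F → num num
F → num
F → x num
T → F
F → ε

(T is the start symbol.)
GOTO(I, 'x') = CLOSURE({ [A → αX.β] : [A → α.Xβ] ∈ I, X = 'x' })

Items with dot before 'x', with the dot advanced:
  [F → . x num] → [F → x . num]
Closure adds nothing (no advanced item has the dot before a non-terminal).

GOTO = { [F → x . num] }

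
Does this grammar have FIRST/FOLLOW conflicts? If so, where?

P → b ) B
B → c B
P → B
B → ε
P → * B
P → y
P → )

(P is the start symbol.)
No FIRST/FOLLOW conflicts.

A FIRST/FOLLOW conflict occurs when a non-terminal N has a nullable alternative N → β (β ⇒* ε) and another alternative N → α with FIRST(α) ∩ FOLLOW(N) ≠ ∅: on such a lookahead the parser cannot decide between expanding α and letting N vanish via β.

Nullable non-terminals: B, P.
FIRST sets used below: FIRST(B) = { 'c', ε }

B: nullable alternative(s) B → ε; FOLLOW(B) = { $ }
  B → c B: FIRST \ {ε} = { 'c' } — disjoint from FOLLOW(B)
  B → ε: FIRST \ {ε} = { } — this is the only nullable alternative, skip

P: nullable alternative(s) P → B; FOLLOW(P) = { $ }
  P → b ) B: FIRST \ {ε} = { 'b' } — disjoint from FOLLOW(P)
  P → B: FIRST \ {ε} = { 'c' } — this is the only nullable alternative, skip
  P → * B: FIRST \ {ε} = { '*' } — disjoint from FOLLOW(P)
  P → y: FIRST \ {ε} = { 'y' } — disjoint from FOLLOW(P)
  P → ): FIRST \ {ε} = { ')' } — disjoint from FOLLOW(P)

No FIRST/FOLLOW conflicts found.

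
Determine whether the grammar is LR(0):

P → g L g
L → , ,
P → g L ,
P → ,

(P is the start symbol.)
A grammar is LR(0) if no state in the canonical LR(0) collection has:
  - both a shift item (dot before a terminal) and a complete item (shift-reduce conflict), or
  - two or more complete items (reduce-reduce conflict; the accept item [P' → P .] counts as a complete item here).

Augment with P' → P and build the canonical LR(0) collection (I0 = CLOSURE({[P' → . P]}), then GOTO on every symbol after a dot until no new states appear). It has 9 states:
  I0: { [P → . ,], [P → . g L ,], [P → . g L g], [P' → . P] }  — shift
  I1: { [P → , .] }  — reduce
  I2: { [P' → P .] }  — accept
  I3: { [L → . , ,], [P → g . L ,], [P → g . L g] }  — shift
  I4: { [L → , . ,] }  — shift
  I5: { [P → g L . ,], [P → g L . g] }  — shift
  I6: { [P → g L , .] }  — reduce
  I7: { [P → g L g .] }  — reduce
  I8: { [L → , , .] }  — reduce

Every state is either a pure shift/goto state or contains exactly one complete item and nothing to shift — no conflicts. The grammar is LR(0).

Answer: Yes, the grammar is LR(0)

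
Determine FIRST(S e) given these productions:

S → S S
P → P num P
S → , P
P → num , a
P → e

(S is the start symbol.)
FIRST sets of the non-terminals involved (from the grammar, by fixed-point iteration):
  FIRST(S) = { ',' }

To compute FIRST(S e), process the symbols left to right:
Symbol S is a non-terminal. Add FIRST(S) \ {ε} = { ',' }
S is not nullable (ε ∉ FIRST(S)), so stop here.
FIRST(S e) = { ',' }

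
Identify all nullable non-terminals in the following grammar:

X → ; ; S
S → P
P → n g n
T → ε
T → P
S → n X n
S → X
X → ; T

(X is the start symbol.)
ε-productions: T → ε
So T is immediately nullable.
No further non-terminal can be added: every production for the remaining non-terminals contains a terminal or a non-nullable non-terminal.
Nullable = { 'T' }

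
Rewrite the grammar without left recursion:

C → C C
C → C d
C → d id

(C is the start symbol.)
C → d id C'
C' → C C'
C' → d C'
C' → ε

C is directly left-recursive. The standard transformation for
  A → A α₁ | ... | A α_m | β₁ | ... | β_n
is
  A  → β₁ A' | ... | β_n A'
  A' → α₁ A' | ... | α_m A' | ε

C → d id becomes C → d id C'
C → C C becomes C' → C C'
C → C d becomes C' → d C'
Add C' → ε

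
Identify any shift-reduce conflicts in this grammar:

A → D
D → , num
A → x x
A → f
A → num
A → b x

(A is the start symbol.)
No shift-reduce conflicts

A shift-reduce conflict occurs when an LR(0) state has both:
  - a complete (reduce) item [A → α .] (dot at the end), and
  - a shift item [B → β . c γ] (dot before a terminal).

Augment with A' → A and build the canonical LR(0) collection (I0 = CLOSURE({[A' → . A]}), then GOTO on every symbol after a dot until no new states appear). It has 11 states:
  I0: { [A → . D], [A → . b x], [A → . f], [A → . num], [A → . x x], [A' → . A], [D → . , num] }  — shift
  I1: { [D → , . num] }  — shift
  I2: { [A' → A .] }  — accept
  I3: { [A → D .] }  — reduce
  I4: { [A → b . x] }  — shift
  I5: { [A → f .] }  — reduce
  I6: { [A → num .] }  — reduce
  I7: { [A → x . x] }  — shift
  I8: { [A → x x .] }  — reduce
  I9: { [A → b x .] }  — reduce
  I10: { [D → , num .] }  — reduce

No state contains both a complete item and a shift item.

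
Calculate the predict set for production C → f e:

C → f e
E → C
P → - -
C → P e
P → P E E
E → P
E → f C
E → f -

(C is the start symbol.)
PREDICT(C → f e) = (FIRST(RHS) \ {ε}) ∪ (FOLLOW(C) if ε ∈ FIRST(RHS), i.e. RHS ⇒* ε)
FIRST(f e) = { 'f' }
ε ∉ FIRST(f e), so FOLLOW(C) is not added.
PREDICT(C → f e) = { 'f' }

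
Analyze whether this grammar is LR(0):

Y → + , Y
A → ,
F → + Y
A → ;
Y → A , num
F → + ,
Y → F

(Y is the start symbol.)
Augment with Y' → Y and build the canonical LR(0) collection (I0 = CLOSURE({[Y' → . Y]}), then GOTO on every symbol after a dot until no new states appear). It has 12 states:
  I0: { [A → . ,], [A → . ;], [F → . + ,], [F → . + Y], [Y → . + , Y], [Y → . A , num], [Y → . F], [Y' → . Y] }  — shift
  I1: { [A → . ,], [A → . ;], [F → + . ,], [F → + . Y], [F → . + ,], [F → . + Y], [Y → + . , Y], [Y → . + , Y], [Y → . A , num], [Y → . F] }  — shift
  I2: { [A → , .] }  — reduce
  I3: { [A → ; .] }  — reduce
  I4: { [Y → A . , num] }  — shift
  I5: { [Y → F .] }  — reduce
  I6: { [Y' → Y .] }  — accept
  I7: { [Y → A , . num] }  — shift
  I8: { [Y → A , num .] }  — reduce
  I9: { [A → , .], [A → . ,], [A → . ;], [F → + , .], [F → . + ,], [F → . + Y], [Y → + , . Y], [Y → . + , Y], [Y → . A , num], [Y → . F] }  — shift, 2 reduces
  I10: { [F → + Y .] }  — reduce
  I11: { [Y → + , Y .] }  — reduce

Conflict in state I9:
  Shift-reduce conflict between [A → , .] and [A → . ,]
So the grammar is NOT LR(0).

Answer: No. Shift-reduce conflict between [A → , .] and [A → . ,]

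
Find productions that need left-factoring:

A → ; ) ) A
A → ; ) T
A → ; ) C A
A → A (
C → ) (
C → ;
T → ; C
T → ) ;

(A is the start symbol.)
Yes, A has productions with common prefix '; )'

Left-factoring is needed when two productions for the same non-terminal
share a common prefix on the right-hand side.

Productions for A:
  A → ; ) ) A
  A → ; ) T
  A → ; ) C A
  A → A (
Productions for C:
  C → ) (
  C → ;
Productions for T:
  T → ; C
  T → ) ;

Found common prefix '; )' in productions for A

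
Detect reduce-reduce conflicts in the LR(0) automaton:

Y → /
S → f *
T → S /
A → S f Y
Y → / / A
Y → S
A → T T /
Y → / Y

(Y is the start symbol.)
No reduce-reduce conflicts

A reduce-reduce conflict occurs when an LR(0) state has two complete items [A → α .] and [B → β .] — both call for a reduction, and with no lookahead the parser cannot choose between them.

Augment with Y' → Y and build the canonical LR(0) collection (I0 = CLOSURE({[Y' → . Y]}), then GOTO on every symbol after a dot until no new states appear). It has 17 states:
  I0: { [S → . f *], [Y → . / / A], [Y → . / Y], [Y → . /], [Y → . S], [Y' → . Y] }  — shift
  I1: { [S → . f *], [Y → . / / A], [Y → . / Y], [Y → . /], [Y → . S], [Y → / . / A], [Y → / . Y], [Y → / .] }  — shift, reduce
  I2: { [Y → S .] }  — reduce
  I3: { [Y' → Y .] }  — accept
  I4: { [S → f . *] }  — shift
  I5: { [S → f * .] }  — reduce
  I6: { [A → . S f Y], [A → . T T /], [S → . f *], [T → . S /], [Y → . / / A], [Y → . / Y], [Y → . /], [Y → . S], [Y → / . / A], [Y → / . Y], [Y → / .], [Y → / / . A] }  — shift, reduce
  I7: { [Y → / Y .] }  — reduce
  I8: { [Y → / / A .] }  — reduce
  I9: { [A → S . f Y], [T → S . /], [Y → S .] }  — shift, reduce
  I10: { [A → T . T /], [S → . f *], [T → . S /] }  — shift
  I11: { [T → S . /] }  — shift
  I12: { [A → T T . /] }  — shift
  I13: { [A → T T / .] }  — reduce
  I14: { [T → S / .] }  — reduce
  I15: { [A → S f . Y], [S → . f *], [Y → . / / A], [Y → . / Y], [Y → . /], [Y → . S] }  — shift
  I16: { [A → S f Y .] }  — reduce

No state contains more than one complete item.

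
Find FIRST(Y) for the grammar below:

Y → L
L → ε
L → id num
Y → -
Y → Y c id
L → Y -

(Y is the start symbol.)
FIRST sets of the other non-terminals involved (by the same procedure, iterated to a fixed point):
  FIRST(L) = { '-', 'c', 'id', ε }

From Y → L:
  - L is a non-terminal: add FIRST(L) \ {ε} = { '-', 'c', 'id' }
    L is nullable and nothing follows, so the whole right-hand side can vanish: ε ∈ FIRST(Y)
From Y → -:
  - '-' is a terminal: add '-' and stop
From Y → Y c id:
  - Y is the symbol being defined: contributes nothing new
    Y is nullable, so continue to the next symbol
  - c is a terminal: add 'c' and stop

Collecting: FIRST(Y) = { '-', 'c', 'id', ε }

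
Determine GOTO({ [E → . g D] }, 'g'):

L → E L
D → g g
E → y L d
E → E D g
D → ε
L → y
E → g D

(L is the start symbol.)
{ [D → . g g], [D → .], [E → g . D] }

GOTO(I, 'g') = CLOSURE({ [A → αX.β] : [A → α.Xβ] ∈ I, X = 'g' })

Items with dot before 'g', with the dot advanced:
  [E → . g D] → [E → g . D]
Closure of the advanced items:
  [E → g . D] has the dot before D: add [D → . g g], [D → .]

GOTO = { [D → . g g], [D → .], [E → g . D] }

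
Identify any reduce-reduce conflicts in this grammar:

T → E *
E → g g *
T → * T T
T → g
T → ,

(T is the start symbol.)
Augment with T' → T and build the canonical LR(0) collection (I0 = CLOSURE({[T' → . T]}), then GOTO on every symbol after a dot until no new states appear). It has 11 states:
  I0: { [E → . g g *], [T → . * T T], [T → . ,], [T → . E *], [T → . g], [T' → . T] }  — shift
  I1: { [E → . g g *], [T → * . T T], [T → . * T T], [T → . ,], [T → . E *], [T → . g] }  — shift
  I2: { [T → , .] }  — reduce
  I3: { [T → E . *] }  — shift
  I4: { [T' → T .] }  — accept
  I5: { [E → g . g *], [T → g .] }  — shift, reduce
  I6: { [E → g g . *] }  — shift
  I7: { [E → g g * .] }  — reduce
  I8: { [T → E * .] }  — reduce
  I9: { [E → . g g *], [T → * T . T], [T → . * T T], [T → . ,], [T → . E *], [T → . g] }  — shift
  I10: { [T → * T T .] }  — reduce

No state contains more than one complete item.

Answer: No reduce-reduce conflicts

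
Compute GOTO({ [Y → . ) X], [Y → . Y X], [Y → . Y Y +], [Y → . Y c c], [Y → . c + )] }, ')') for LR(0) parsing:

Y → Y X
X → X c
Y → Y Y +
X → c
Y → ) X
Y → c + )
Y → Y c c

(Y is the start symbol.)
GOTO(I, ')') = CLOSURE({ [A → αX.β] : [A → α.Xβ] ∈ I, X = ')' })

Items with dot before ')', with the dot advanced:
  [Y → . ) X] → [Y → ) . X]
Closure of the advanced items:
  [Y → ) . X] has the dot before X: add [X → . X c], [X → . c]

GOTO = { [X → . X c], [X → . c], [Y → ) . X] }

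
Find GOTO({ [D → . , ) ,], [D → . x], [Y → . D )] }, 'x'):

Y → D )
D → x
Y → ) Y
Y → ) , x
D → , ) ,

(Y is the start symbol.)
{ [D → x .] }

GOTO(I, 'x') = CLOSURE({ [A → αX.β] : [A → α.Xβ] ∈ I, X = 'x' })

Items with dot before 'x', with the dot advanced:
  [D → . x] → [D → x .]
Closure adds nothing (no advanced item has the dot before a non-terminal).

GOTO = { [D → x .] }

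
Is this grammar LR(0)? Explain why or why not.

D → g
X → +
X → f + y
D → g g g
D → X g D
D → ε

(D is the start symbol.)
No. Shift-reduce conflict between [D → .] and [D → . g]

A grammar is LR(0) if no state in the canonical LR(0) collection has:
  - both a shift item (dot before a terminal) and a complete item (shift-reduce conflict), or
  - two or more complete items (reduce-reduce conflict; the accept item [D' → D .] counts as a complete item here).

Augment with D' → D and build the canonical LR(0) collection (I0 = CLOSURE({[D' → . D]}), then GOTO on every symbol after a dot until no new states appear). It has 12 states:
  I0: { [D → . X g D], [D → . g g g], [D → . g], [D → .], [D' → . D], [X → . +], [X → . f + y] }  — shift, reduce
  I1: { [X → + .] }  — reduce
  I2: { [D' → D .] }  — accept
  I3: { [D → X . g D] }  — shift
  I4: { [X → f . + y] }  — shift
  I5: { [D → g . g g], [D → g .] }  — shift, reduce
  I6: { [D → g g . g] }  — shift
  I7: { [D → g g g .] }  — reduce
  I8: { [X → f + . y] }  — shift
  I9: { [X → f + y .] }  — reduce
  I10: { [D → . X g D], [D → . g g g], [D → . g], [D → .], [D → X g . D], [X → . +], [X → . f + y] }  — shift, reduce
  I11: { [D → X g D .] }  — reduce

Conflict in state I0:
  Shift-reduce conflict between [D → .] and [D → . g]
So the grammar is NOT LR(0).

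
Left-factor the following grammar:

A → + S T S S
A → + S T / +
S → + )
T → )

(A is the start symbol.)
Left-factoring transforms A → αβ₁ | αβ₂ into A → αA' and A' → β₁ | β₂
(α is the longest common prefix among the alternatives). Repeat until
no nonterminal has two alternatives with a common prefix.

Round 1: A has alternatives sharing prefix '+ S T'. Introduce A': A → + S T A'
  Add: A' → S S
  Add: A' → / +

No remaining common prefixes — done.

Resulting grammar:
A → + S T A'
A' → S S
A' → / +
S → + )
T → )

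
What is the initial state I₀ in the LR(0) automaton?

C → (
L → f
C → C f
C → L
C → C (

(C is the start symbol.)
First, augment the grammar with C' → C
I₀ = CLOSURE({ [C' → . C] }):
  [C' → . C] has the dot before C: add [C → . (], [C → . C f], [C → . L], [C → . C (]
  [C → . L] has the dot before L: add [L → . f]
No further items can be added.

I₀ = { [C → . (], [C → . C (], [C → . C f], [C → . L], [C' → . C], [L → . f] }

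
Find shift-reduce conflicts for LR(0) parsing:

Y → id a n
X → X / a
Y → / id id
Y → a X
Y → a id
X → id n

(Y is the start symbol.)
Yes — I7: [Y → a X .] vs [X → X . / a]; I8: [Y → a id .] vs [X → id . n]

A shift-reduce conflict occurs when an LR(0) state has both:
  - a complete (reduce) item [A → α .] (dot at the end), and
  - a shift item [B → β . c γ] (dot before a terminal).

Augment with Y' → Y and build the canonical LR(0) collection (I0 = CLOSURE({[Y' → . Y]}), then GOTO on every symbol after a dot until no new states appear). It has 14 states:
  I0: { [Y → . / id id], [Y → . a X], [Y → . a id], [Y → . id a n], [Y' → . Y] }  — shift
  I1: { [Y → / . id id] }  — shift
  I2: { [Y' → Y .] }  — accept
  I3: { [X → . X / a], [X → . id n], [Y → a . X], [Y → a . id] }  — shift
  I4: { [Y → id . a n] }  — shift
  I5: { [Y → id a . n] }  — shift
  I6: { [Y → id a n .] }  — reduce
  I7: { [X → X . / a], [Y → a X .] }  — shift, reduce
  I8: { [X → id . n], [Y → a id .] }  — shift, reduce
  I9: { [X → id n .] }  — reduce
  I10: { [X → X / . a] }  — shift
  I11: { [X → X / a .] }  — reduce
  I12: { [Y → / id . id] }  — shift
  I13: { [Y → / id id .] }  — reduce

I7 contains reduce item [Y → a X .] and shift item [X → X . / a] — shift-reduce conflict.
I8 contains reduce item [Y → a id .] and shift item [X → id . n] — shift-reduce conflict.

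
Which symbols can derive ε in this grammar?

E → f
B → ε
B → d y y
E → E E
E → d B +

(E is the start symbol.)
{ 'B' }

A non-terminal is nullable if it can derive ε (the empty string): either it has an ε-production, or it has a production whose right-hand side consists entirely of nullable non-terminals.

ε-productions: B → ε
So B is immediately nullable.
No further non-terminal can be added: every production for the remaining non-terminals contains a terminal or a non-nullable non-terminal.
Nullable = { 'B' }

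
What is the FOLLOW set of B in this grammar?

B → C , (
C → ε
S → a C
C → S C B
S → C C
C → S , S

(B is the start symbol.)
B is the start symbol, so $ ∈ FOLLOW(B).
In C → S C B: B is at the end, add FOLLOW(C)

The FOLLOW sets referred to above (computed the same way, to a fixed point):
  FOLLOW(C) = { ',', 'a' }

Taking the union: FOLLOW(B) = { $, ',', 'a' }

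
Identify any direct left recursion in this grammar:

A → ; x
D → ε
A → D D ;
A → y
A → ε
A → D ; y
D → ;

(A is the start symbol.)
Direct left recursion occurs when N → N α for some non-terminal N (the right-hand side begins with the left-hand side itself).

A → ; x: starts with ';'
D → ε: starts with ε
A → D D ;: starts with D
A → y: starts with y
A → ε: starts with ε
A → D ; y: starts with D
D → ;: starts with ';'

No direct left recursion found.

Answer: No direct left recursion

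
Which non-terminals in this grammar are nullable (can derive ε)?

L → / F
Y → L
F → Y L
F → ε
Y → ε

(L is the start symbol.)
A non-terminal is nullable if it can derive ε (the empty string): either it has an ε-production, or it has a production whose right-hand side consists entirely of nullable non-terminals.

ε-productions: F → ε, Y → ε
So F, Y are immediately nullable.
No further non-terminal can be added: every production for the remaining non-terminals contains a terminal or a non-nullable non-terminal.
Nullable = { 'F', 'Y' }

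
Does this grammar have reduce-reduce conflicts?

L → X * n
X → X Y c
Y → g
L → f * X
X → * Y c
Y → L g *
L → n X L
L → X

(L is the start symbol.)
A reduce-reduce conflict occurs when an LR(0) state has two complete items [A → α .] and [B → β .] — both call for a reduction, and with no lookahead the parser cannot choose between them.

Augment with L' → L and build the canonical LR(0) collection (I0 = CLOSURE({[L' → . L]}), then GOTO on every symbol after a dot until no new states appear). It has 20 states:
  I0: { [L → . X * n], [L → . X], [L → . f * X], [L → . n X L], [L' → . L], [X → . * Y c], [X → . X Y c] }  — shift
  I1: { [L → . X * n], [L → . X], [L → . f * X], [L → . n X L], [X → * . Y c], [X → . * Y c], [X → . X Y c], [Y → . L g *], [Y → . g] }  — shift
  I2: { [L' → L .] }  — accept
  I3: { [L → . X * n], [L → . X], [L → . f * X], [L → . n X L], [L → X . * n], [L → X .], [X → . * Y c], [X → . X Y c], [X → X . Y c], [Y → . L g *], [Y → . g] }  — shift, reduce
  I4: { [L → f . * X] }  — shift
  I5: { [L → n . X L], [X → . * Y c], [X → . X Y c] }  — shift
  I6: { [L → . X * n], [L → . X], [L → . f * X], [L → . n X L], [L → n X . L], [X → . * Y c], [X → . X Y c], [X → X . Y c], [Y → . L g *], [Y → . g] }  — shift
  I7: { [L → n X L .], [Y → L . g *] }  — shift, reduce
  I8: { [X → X Y . c] }  — shift
  I9: { [Y → g .] }  — reduce
  I10: { [X → X Y c .] }  — reduce
  I11: { [Y → L g . *] }  — shift
  I12: { [Y → L g * .] }  — reduce
  I13: { [L → f * . X], [X → . * Y c], [X → . X Y c] }  — shift
  I14: { [L → . X * n], [L → . X], [L → . f * X], [L → . n X L], [L → f * X .], [X → . * Y c], [X → . X Y c], [X → X . Y c], [Y → . L g *], [Y → . g] }  — shift, reduce
  I15: { [Y → L . g *] }  — shift
  I16: { [L → . X * n], [L → . X], [L → . f * X], [L → . n X L], [L → X * . n], [X → * . Y c], [X → . * Y c], [X → . X Y c], [Y → . L g *], [Y → . g] }  — shift
  I17: { [X → * Y . c] }  — shift
  I18: { [L → X * n .], [L → n . X L], [X → . * Y c], [X → . X Y c] }  — shift, reduce
  I19: { [X → * Y c .] }  — reduce

No state contains more than one complete item.

Answer: No reduce-reduce conflicts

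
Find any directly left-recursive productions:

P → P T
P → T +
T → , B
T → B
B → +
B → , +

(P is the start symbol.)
Yes, P is left-recursive

Direct left recursion occurs when N → N α for some non-terminal N (the right-hand side begins with the left-hand side itself).

P → P T: LEFT RECURSIVE (starts with P)
P → T +: starts with T
T → , B: starts with ','
T → B: starts with B
B → +: starts with '+'
B → , +: starts with ','

The grammar has direct left recursion on: P.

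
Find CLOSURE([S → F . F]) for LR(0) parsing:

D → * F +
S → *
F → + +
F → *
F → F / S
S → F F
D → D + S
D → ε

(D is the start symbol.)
{ [F → . *], [F → . + +], [F → . F / S], [S → F . F] }

To compute CLOSURE, for each item [A → α.Bβ] where B is a non-terminal, add [B → .γ] for all productions B → γ; repeat for the newly added items until nothing changes.

Start with: [S → F . F]
  [S → F . F] has the dot before F: add [F → . + +], [F → . *], [F → . F / S]
No further items can be added.

CLOSURE = { [F → . *], [F → . + +], [F → . F / S], [S → F . F] }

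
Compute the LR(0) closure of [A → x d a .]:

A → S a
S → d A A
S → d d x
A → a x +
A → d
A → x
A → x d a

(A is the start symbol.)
{ [A → x d a .] }

To compute CLOSURE, for each item [A → α.Bβ] where B is a non-terminal, add [B → .γ] for all productions B → γ; repeat for the newly added items until nothing changes.

Start with: [A → x d a .]
The dot is at the end, so nothing is added.

CLOSURE = { [A → x d a .] }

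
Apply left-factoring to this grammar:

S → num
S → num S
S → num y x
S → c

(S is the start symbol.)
Left-factoring transforms A → αβ₁ | αβ₂ into A → αA' and A' → β₁ | β₂
(α is the longest common prefix among the alternatives). Repeat until
no nonterminal has two alternatives with a common prefix.

Round 1: S has alternatives sharing prefix 'num'. Introduce S': S → num S'
  Add: S' → ε
  Add: S' → S
  Add: S' → y x

No remaining common prefixes — done.

Resulting grammar:
S → num S'
S' → ε
S' → S
S' → y x
S → c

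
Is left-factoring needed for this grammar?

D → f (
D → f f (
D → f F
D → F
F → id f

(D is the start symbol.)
Yes, D has productions with common prefix 'f'

Left-factoring is needed when two productions for the same non-terminal
share a common prefix on the right-hand side.

Productions for D:
  D → f (
  D → f f (
  D → f F
  D → F

Found common prefix 'f' in productions for D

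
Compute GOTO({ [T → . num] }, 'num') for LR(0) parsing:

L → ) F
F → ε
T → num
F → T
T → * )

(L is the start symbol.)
GOTO(I, 'num') = CLOSURE({ [A → αX.β] : [A → α.Xβ] ∈ I, X = 'num' })

Items with dot before 'num', with the dot advanced:
  [T → . num] → [T → num .]
Closure adds nothing (no advanced item has the dot before a non-terminal).

GOTO = { [T → num .] }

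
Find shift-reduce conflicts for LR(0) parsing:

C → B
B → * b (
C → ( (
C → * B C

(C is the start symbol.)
A shift-reduce conflict occurs when an LR(0) state has both:
  - a complete (reduce) item [A → α .] (dot at the end), and
  - a shift item [B → β . c γ] (dot before a terminal).

Augment with C' → C and build the canonical LR(0) collection (I0 = CLOSURE({[C' → . C]}), then GOTO on every symbol after a dot until no new states appear). It has 11 states:
  I0: { [B → . * b (], [C → . ( (], [C → . * B C], [C → . B], [C' → . C] }  — shift
  I1: { [C → ( . (] }  — shift
  I2: { [B → * . b (], [B → . * b (], [C → * . B C] }  — shift
  I3: { [C → B .] }  — reduce
  I4: { [C' → C .] }  — accept
  I5: { [B → * . b (] }  — shift
  I6: { [B → . * b (], [C → * B . C], [C → . ( (], [C → . * B C], [C → . B] }  — shift
  I7: { [B → * b . (] }  — shift
  I8: { [B → * b ( .] }  — reduce
  I9: { [C → * B C .] }  — reduce
  I10: { [C → ( ( .] }  — reduce

No state contains both a complete item and a shift item.

Answer: No shift-reduce conflicts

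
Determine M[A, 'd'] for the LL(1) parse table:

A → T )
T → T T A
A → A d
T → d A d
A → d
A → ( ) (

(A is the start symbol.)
A → T ), A → A d, A → d

To find M[A, 'd'], we find productions for A where 'd' is in the predict set (PREDICT(N → α) = (FIRST(α) \ {ε}) ∪ (FOLLOW(N) if α ⇒* ε)).

Relevant sets:
  FIRST(T) = { 'd' }
  FIRST(A) = { '(', 'd' }

A → T ): PREDICT = { 'd' }
  'd' is in predict set, so this production goes in M[A, 'd']
A → A d: PREDICT = { '(', 'd' }
  'd' is in predict set, so this production goes in M[A, 'd']
A → d: PREDICT = { 'd' }
  'd' is in predict set, so this production goes in M[A, 'd']
A → ( ) (: PREDICT = { '(' }

M[A, 'd'] = A → T ), A → A d, A → d  (a multiply-defined cell — the grammar is not LL(1))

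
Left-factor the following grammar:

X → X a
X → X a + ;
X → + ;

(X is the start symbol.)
X → X a X'
X' → ε
X' → + ;
X → + ;

Left-factoring transforms A → αβ₁ | αβ₂ into A → αA' and A' → β₁ | β₂
(α is the longest common prefix among the alternatives). Repeat until
no nonterminal has two alternatives with a common prefix.

Round 1: X has alternatives sharing prefix 'X a'. Introduce X': X → X a X'
  Add: X' → ε
  Add: X' → + ;

No remaining common prefixes — done.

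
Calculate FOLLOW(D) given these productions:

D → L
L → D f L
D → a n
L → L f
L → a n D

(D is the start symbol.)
{ $, 'f' }

To compute FOLLOW(D), find every occurrence of D on a right-hand side N → α D β: add FIRST(β) \ {ε}, and if β is empty or nullable also add FOLLOW(N). Iterate to a fixed point.

D is the start symbol, so $ ∈ FOLLOW(D).
In L → D f L: D is followed by f L, add FIRST(f L) \ {ε} = { 'f' }
In L → a n D: D is at the end, add FOLLOW(L)

The FOLLOW sets referred to above (computed the same way, to a fixed point):
  FOLLOW(L) = { $, 'f' }

Taking the union: FOLLOW(D) = { $, 'f' }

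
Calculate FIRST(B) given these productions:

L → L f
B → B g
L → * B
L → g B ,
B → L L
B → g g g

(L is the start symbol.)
To compute FIRST(B), examine every production with B on the left-hand side, reading each right-hand side left to right until a non-nullable symbol is reached.

FIRST sets of the other non-terminals involved (by the same procedure, iterated to a fixed point):
  FIRST(L) = { '*', 'g' }

From B → B g:
  - B is the symbol being defined: contributes nothing new
    B is not nullable, so stop
From B → L L:
  - L is a non-terminal: add FIRST(L) \ {ε} = { '*', 'g' }
    L is not nullable, so stop
From B → g g g:
  - g is a terminal: add 'g' and stop

Collecting: FIRST(B) = { '*', 'g' }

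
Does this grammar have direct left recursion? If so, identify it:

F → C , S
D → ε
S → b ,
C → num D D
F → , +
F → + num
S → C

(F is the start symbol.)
F → C , S: starts with C
D → ε: starts with ε
S → b ,: starts with b
C → num D D: starts with num
F → , +: starts with ','
F → + num: starts with '+'
S → C: starts with C

No direct left recursion found.

Answer: No direct left recursion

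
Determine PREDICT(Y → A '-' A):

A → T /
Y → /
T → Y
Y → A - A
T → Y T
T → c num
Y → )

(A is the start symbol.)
PREDICT(Y → A '-' A) = (FIRST(RHS) \ {ε}) ∪ (FOLLOW(Y) if ε ∈ FIRST(RHS), i.e. RHS ⇒* ε)
FIRST(A) = { ')', '/', 'c' }
FIRST(A '-' A) = { ')', '/', 'c' }
ε ∉ FIRST(A '-' A), so FOLLOW(Y) is not added.
PREDICT(Y → A '-' A) = { ')', '/', 'c' }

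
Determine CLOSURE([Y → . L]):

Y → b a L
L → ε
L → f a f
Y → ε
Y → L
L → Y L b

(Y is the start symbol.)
To compute CLOSURE, for each item [A → α.Bβ] where B is a non-terminal, add [B → .γ] for all productions B → γ; repeat for the newly added items until nothing changes.

Start with: [Y → . L]
  [Y → . L] has the dot before L: add [L → .], [L → . f a f], [L → . Y L b]
  [L → . Y L b] has the dot before Y: add [Y → . b a L], [Y → .]
No further items can be added.

CLOSURE = { [L → . Y L b], [L → . f a f], [L → .], [Y → . L], [Y → . b a L], [Y → .] }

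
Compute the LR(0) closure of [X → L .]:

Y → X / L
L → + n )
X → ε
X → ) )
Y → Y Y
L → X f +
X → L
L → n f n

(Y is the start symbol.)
{ [X → L .] }

To compute CLOSURE, for each item [A → α.Bβ] where B is a non-terminal, add [B → .γ] for all productions B → γ; repeat for the newly added items until nothing changes.

Start with: [X → L .]
The dot is at the end, so nothing is added.

CLOSURE = { [X → L .] }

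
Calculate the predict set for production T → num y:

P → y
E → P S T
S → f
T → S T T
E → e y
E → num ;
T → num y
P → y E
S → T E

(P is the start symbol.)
PREDICT(T → num y) = (FIRST(RHS) \ {ε}) ∪ (FOLLOW(T) if ε ∈ FIRST(RHS), i.e. RHS ⇒* ε)
FIRST(num y) = { 'num' }
ε ∉ FIRST(num y), so FOLLOW(T) is not added.
PREDICT(T → num y) = { 'num' }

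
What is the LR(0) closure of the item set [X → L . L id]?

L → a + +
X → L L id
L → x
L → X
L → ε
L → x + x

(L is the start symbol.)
{ [L → . X], [L → . a + +], [L → . x + x], [L → . x], [L → .], [X → . L L id], [X → L . L id] }

To compute CLOSURE, for each item [A → α.Bβ] where B is a non-terminal, add [B → .γ] for all productions B → γ; repeat for the newly added items until nothing changes.

Start with: [X → L . L id]
  [X → L . L id] has the dot before L: add [L → . a + +], [L → . x], [L → . X], [L → .], [L → . x + x]
  [L → . X] has the dot before X: add [X → . L L id]
No further items can be added.

CLOSURE = { [L → . X], [L → . a + +], [L → . x + x], [L → . x], [L → .], [X → . L L id], [X → L . L id] }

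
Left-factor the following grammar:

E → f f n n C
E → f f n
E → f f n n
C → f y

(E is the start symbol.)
Left-factoring transforms A → αβ₁ | αβ₂ into A → αA' and A' → β₁ | β₂
(α is the longest common prefix among the alternatives). Repeat until
no nonterminal has two alternatives with a common prefix.

Round 1: E has alternatives sharing prefix 'f f n'. Introduce E': E → f f n E'
  Add: E' → n C
  Add: E' → ε
  Add: E' → n

Round 2: E' has alternatives sharing prefix 'n'. Introduce E'': E' → n E''
  Add: E'' → C
  Add: E'' → ε

No remaining common prefixes — done.

Resulting grammar:
E → f f n E'
E' → n E''
E'' → C
E'' → ε
E' → ε
C → f y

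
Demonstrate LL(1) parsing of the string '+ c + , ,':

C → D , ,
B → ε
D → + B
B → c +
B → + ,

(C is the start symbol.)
Stack is shown with the top on the left.

Stack      Input        Action
------------------------------
C $        + c + , , $  output C → D , ,
D , , $    + c + , , $  output D → + B
+ B , , $  + c + , , $  match '+'
B , , $    c + , , $    output B → c +
c + , , $  c + , , $    match 'c'
+ , , $    + , , $      match '+'
, , $      , , $        match ','
, $        , $          match ','
$          $            accept

The string is accepted.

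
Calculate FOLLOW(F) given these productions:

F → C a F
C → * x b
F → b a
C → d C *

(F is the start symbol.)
{ $ }

F is the start symbol, so $ ∈ FOLLOW(F).
In F → C a F: F is at the end; this adds FOLLOW(F) to itself — nothing new

Taking the union: FOLLOW(F) = { $ }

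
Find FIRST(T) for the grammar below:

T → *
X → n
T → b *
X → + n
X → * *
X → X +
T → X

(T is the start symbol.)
{ '*', '+', 'b', 'n' }

FIRST sets of the other non-terminals involved (by the same procedure, iterated to a fixed point):
  FIRST(X) = { '*', '+', 'n' }

From T → *:
  - '*' is a terminal: add '*' and stop
From T → b *:
  - b is a terminal: add 'b' and stop
From T → X:
  - X is a non-terminal: add FIRST(X) \ {ε} = { '*', '+', 'n' }
    X is not nullable, so stop

Collecting: FIRST(T) = { '*', '+', 'b', 'n' }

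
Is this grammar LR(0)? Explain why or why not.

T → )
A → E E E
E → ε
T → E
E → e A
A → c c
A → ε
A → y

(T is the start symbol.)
A grammar is LR(0) if no state in the canonical LR(0) collection has:
  - both a shift item (dot before a terminal) and a complete item (shift-reduce conflict), or
  - two or more complete items (reduce-reduce conflict; the accept item [T' → T .] counts as a complete item here).

Augment with T' → T and build the canonical LR(0) collection (I0 = CLOSURE({[T' → . T]}), then GOTO on every symbol after a dot until no new states appear). It has 12 states:
  I0: { [E → . e A], [E → .], [T → . )], [T → . E], [T' → . T] }  — shift, reduce
  I1: { [T → ) .] }  — reduce
  I2: { [T → E .] }  — reduce
  I3: { [T' → T .] }  — accept
  I4: { [A → . E E E], [A → . c c], [A → . y], [A → .], [E → . e A], [E → .], [E → e . A] }  — shift, 2 reduces
  I5: { [E → e A .] }  — reduce
  I6: { [A → E . E E], [E → . e A], [E → .] }  — shift, reduce
  I7: { [A → c . c] }  — shift
  I8: { [A → y .] }  — reduce
  I9: { [A → c c .] }  — reduce
  I10: { [A → E E . E], [E → . e A], [E → .] }  — shift, reduce
  I11: { [A → E E E .] }  — reduce

Conflict in state I0:
  Shift-reduce conflict between [E → .] and [E → . e A]
So the grammar is NOT LR(0).

Answer: No. Shift-reduce conflict between [E → .] and [E → . e A]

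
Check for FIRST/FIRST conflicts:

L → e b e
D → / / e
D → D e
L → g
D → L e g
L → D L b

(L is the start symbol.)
Yes. L → e b e / L → D L b on { 'e' }; L → g / L → D L b on { 'g' }; D → '/' '/' e / D → D e on { '/' }; D → '/' '/' e / D → L e g on { '/' }; D → D e / D → L e g on { '/', 'e', 'g' }

FIRST sets of the non-terminals at (or reachable through a nullable prefix from) the front of some alternative:
  FIRST(D) = { '/', 'e', 'g' }
  FIRST(L) = { '/', 'e', 'g' }

Productions for L:
  L → e b e: FIRST = { 'e' }
  L → g: FIRST = { 'g' }
  L → D L b: FIRST = { '/', 'e', 'g' }
Productions for D:
  D → / / e: FIRST = { '/' }
  D → D e: FIRST = { '/', 'e', 'g' }
  D → L e g: FIRST = { '/', 'e', 'g' }

Conflict for L: L → e b e and L → D L b
  Overlap: { 'e' }
Conflict for L: L → g and L → D L b
  Overlap: { 'g' }
Conflict for D: D → / / e and D → D e
  Overlap: { '/' }
Conflict for D: D → / / e and D → L e g
  Overlap: { '/' }
Conflict for D: D → D e and D → L e g
  Overlap: { '/', 'e', 'g' }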